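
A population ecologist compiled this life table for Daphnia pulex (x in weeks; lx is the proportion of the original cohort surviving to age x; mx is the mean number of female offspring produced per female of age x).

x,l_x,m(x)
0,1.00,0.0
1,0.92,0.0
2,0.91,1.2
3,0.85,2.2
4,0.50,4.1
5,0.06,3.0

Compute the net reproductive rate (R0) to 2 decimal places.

5.19

lx·mx by age: 0, 0, 1.092, 1.87, 2.05, 0.18
R0 = Σ lx·mx = 5.192 → 5.19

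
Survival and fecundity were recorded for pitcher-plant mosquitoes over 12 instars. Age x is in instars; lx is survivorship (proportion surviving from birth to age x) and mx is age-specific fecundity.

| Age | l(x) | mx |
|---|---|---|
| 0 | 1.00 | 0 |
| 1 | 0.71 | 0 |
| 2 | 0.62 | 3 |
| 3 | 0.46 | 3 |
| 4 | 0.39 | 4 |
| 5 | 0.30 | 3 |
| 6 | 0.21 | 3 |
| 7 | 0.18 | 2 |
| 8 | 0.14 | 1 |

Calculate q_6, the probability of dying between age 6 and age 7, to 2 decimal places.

0.14

q_6 = (l_6 − l_7) / l_6 = (0.21 − 0.18) / 0.21
     = 0.03 / 0.21 = 0.142857… → 0.14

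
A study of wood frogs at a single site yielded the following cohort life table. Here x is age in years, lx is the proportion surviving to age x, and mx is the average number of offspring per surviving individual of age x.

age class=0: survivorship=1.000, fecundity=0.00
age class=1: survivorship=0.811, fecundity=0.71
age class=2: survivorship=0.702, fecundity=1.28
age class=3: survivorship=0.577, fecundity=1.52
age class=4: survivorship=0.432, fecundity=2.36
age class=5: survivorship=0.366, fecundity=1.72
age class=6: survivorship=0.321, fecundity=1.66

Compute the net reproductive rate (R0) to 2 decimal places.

4.53

lx·mx by age: 0, 0.57581, 0.89856, 0.87704, 1.01952, 0.62952, 0.53286
R0 = Σ lx·mx = 4.53331 → 4.53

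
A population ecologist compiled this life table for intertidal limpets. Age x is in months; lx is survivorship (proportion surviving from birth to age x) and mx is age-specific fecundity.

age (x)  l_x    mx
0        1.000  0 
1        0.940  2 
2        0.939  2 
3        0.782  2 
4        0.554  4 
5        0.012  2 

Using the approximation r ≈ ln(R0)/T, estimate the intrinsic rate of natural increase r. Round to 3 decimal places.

0.792

R0 = Σ lx·mx = 0 + 1.88 + 1.878 + 1.564 + 2.216 + 0.024 = 7.562
Σ x·lx·mx = 19.312; T = 19.312/7.562 = 2.55382…
r ≈ ln(R0)/T = ln(7.562)/2.55382… = 0.7922… → 0.792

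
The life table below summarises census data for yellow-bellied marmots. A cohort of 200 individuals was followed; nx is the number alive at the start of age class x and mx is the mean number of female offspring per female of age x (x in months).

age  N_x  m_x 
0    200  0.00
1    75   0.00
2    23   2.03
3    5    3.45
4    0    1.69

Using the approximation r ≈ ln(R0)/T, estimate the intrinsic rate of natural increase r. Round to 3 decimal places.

-0.502

lx = nx/n0 = nx/200: 1, 0.375, 0.115, 0.025, 0
R0 = Σ lx·mx = 0 + 0 + 0.23345 + 0.08625 + 0 = 0.3197
Σ x·lx·mx = 0.72565; T = 0.72565/0.3197 = 2.26978…
r ≈ ln(R0)/T = ln(0.3197)/2.26978… = -0.50241… → -0.502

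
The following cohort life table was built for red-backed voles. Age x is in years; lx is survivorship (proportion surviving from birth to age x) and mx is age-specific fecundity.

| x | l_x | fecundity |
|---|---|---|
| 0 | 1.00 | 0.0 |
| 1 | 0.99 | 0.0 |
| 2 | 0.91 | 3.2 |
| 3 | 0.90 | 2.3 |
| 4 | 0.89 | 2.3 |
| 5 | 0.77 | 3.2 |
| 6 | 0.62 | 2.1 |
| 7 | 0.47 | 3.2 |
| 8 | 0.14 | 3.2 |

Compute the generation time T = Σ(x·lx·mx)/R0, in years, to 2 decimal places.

lx·mx: 0, 0, 2.912, 2.07, 2.047, 2.464, 1.302, 1.504, 0.448 → R0 = 12.747
x·lx·mx: 0, 0, 5.824, 6.21, 8.188, 12.32, 7.812, 10.528, 3.584 → Σ = 54.466
T = 54.466 / 12.747 = 4.272849… → 4.27

4.27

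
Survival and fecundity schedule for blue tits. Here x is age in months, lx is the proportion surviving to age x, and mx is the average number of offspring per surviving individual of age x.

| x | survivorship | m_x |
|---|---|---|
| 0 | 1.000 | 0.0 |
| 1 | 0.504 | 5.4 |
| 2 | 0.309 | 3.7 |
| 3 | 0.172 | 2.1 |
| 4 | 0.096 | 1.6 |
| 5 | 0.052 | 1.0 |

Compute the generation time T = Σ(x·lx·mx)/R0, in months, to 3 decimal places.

lx·mx: 0, 2.7216, 1.1433, 0.3612, 0.1536, 0.052 → R0 = 4.4317
x·lx·mx: 0, 2.7216, 2.2866, 1.0836, 0.6144, 0.26 → Σ = 6.9662
T = 6.9662 / 4.4317 = 1.571902… → 1.572

1.572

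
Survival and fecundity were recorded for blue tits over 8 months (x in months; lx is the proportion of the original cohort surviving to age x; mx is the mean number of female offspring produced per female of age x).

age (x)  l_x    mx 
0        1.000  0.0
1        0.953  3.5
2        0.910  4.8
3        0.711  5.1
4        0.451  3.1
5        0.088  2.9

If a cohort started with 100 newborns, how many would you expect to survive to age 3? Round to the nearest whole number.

Expected survivors = N0 · l_3 = 100 × 0.711 = 71.1 → 71

71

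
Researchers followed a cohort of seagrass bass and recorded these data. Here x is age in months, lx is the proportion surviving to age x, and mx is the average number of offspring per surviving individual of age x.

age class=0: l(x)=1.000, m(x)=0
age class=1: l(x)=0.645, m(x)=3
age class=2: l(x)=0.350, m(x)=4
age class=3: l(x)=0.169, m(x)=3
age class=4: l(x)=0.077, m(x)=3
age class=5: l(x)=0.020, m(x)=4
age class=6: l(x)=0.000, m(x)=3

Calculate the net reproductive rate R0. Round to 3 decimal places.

4.153

lx·mx by age: 0, 1.935, 1.4, 0.507, 0.231, 0.08, 0
R0 = Σ lx·mx = 4.153 → 4.153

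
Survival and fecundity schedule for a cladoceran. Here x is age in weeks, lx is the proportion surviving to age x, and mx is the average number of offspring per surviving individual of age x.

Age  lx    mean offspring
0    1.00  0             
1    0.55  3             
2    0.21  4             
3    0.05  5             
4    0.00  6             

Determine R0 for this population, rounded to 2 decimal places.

2.74

lx·mx by age: 0, 1.65, 0.84, 0.25, 0
R0 = Σ lx·mx = 2.74 → 2.74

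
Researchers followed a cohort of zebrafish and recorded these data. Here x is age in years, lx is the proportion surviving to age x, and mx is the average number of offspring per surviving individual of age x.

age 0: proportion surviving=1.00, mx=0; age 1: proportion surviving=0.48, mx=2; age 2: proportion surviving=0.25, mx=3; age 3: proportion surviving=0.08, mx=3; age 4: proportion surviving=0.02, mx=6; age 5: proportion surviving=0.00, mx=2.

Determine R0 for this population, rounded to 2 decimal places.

2.07

lx·mx by age: 0, 0.96, 0.75, 0.24, 0.12, 0
R0 = Σ lx·mx = 2.07 → 2.07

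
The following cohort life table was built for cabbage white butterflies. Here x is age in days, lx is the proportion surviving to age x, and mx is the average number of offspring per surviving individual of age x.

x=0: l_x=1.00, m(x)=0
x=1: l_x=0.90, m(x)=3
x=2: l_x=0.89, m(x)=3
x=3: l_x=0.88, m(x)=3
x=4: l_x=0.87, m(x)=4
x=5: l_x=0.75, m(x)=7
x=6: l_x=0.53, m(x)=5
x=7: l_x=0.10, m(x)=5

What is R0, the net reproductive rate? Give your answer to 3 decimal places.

lx·mx by age: 0, 2.7, 2.67, 2.64, 3.48, 5.25, 2.65, 0.5
R0 = Σ lx·mx = 19.89 → 19.890

19.890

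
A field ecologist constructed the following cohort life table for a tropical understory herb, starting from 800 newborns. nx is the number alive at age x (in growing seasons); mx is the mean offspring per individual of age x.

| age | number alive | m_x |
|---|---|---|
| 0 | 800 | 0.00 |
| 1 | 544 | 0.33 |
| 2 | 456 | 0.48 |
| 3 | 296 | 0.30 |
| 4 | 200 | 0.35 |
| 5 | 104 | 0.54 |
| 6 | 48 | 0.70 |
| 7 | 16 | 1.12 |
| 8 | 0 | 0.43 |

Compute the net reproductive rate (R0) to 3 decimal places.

lx = nx/n0 = nx/800: 1, 0.68, 0.57, 0.37, 0.25, 0.13, 0.06, 0.02, 0
lx·mx by age: 0, 0.2244, 0.2736, 0.111, 0.0875, 0.0702, 0.042, 0.0224, 0
R0 = Σ lx·mx = 0.8311 → 0.831

0.831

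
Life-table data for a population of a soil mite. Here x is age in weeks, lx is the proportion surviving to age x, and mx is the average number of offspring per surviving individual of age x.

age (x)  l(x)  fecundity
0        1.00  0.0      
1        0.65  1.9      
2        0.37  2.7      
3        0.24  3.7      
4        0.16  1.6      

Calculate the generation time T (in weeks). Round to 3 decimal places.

2.049

lx·mx: 0, 1.235, 0.999, 0.888, 0.256 → R0 = 3.378
x·lx·mx: 0, 1.235, 1.998, 2.664, 1.024 → Σ = 6.921
T = 6.921 / 3.378 = 2.048845… → 2.049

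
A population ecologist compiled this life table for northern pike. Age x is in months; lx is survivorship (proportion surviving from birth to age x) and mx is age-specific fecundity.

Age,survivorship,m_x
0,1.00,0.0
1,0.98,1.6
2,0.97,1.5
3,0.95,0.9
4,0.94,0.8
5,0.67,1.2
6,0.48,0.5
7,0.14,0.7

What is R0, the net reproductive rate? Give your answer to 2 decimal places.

lx·mx by age: 0, 1.568, 1.455, 0.855, 0.752, 0.804, 0.24, 0.098
R0 = Σ lx·mx = 5.772 → 5.77

5.77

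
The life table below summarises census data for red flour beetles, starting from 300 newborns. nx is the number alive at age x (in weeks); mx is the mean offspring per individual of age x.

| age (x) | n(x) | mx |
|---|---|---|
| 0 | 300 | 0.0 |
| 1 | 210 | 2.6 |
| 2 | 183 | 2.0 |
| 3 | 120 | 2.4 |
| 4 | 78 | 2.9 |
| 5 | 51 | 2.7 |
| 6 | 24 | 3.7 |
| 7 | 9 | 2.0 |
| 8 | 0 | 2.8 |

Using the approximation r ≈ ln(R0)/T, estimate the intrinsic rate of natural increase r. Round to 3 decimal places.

lx = nx/n0 = nx/300: 1, 0.7, 0.61, 0.4, 0.26, 0.17, 0.08, 0.03, 0
R0 = Σ lx·mx = 0 + 1.82 + 1.22 + 0.96 + 0.754 + 0.459 + 0.296 + 0.06 + 0 = 5.569
Σ x·lx·mx = 14.647; T = 14.647/5.569 = 2.6301…
r ≈ ln(R0)/T = ln(5.569)/2.6301… = 0.65291… → 0.653

0.653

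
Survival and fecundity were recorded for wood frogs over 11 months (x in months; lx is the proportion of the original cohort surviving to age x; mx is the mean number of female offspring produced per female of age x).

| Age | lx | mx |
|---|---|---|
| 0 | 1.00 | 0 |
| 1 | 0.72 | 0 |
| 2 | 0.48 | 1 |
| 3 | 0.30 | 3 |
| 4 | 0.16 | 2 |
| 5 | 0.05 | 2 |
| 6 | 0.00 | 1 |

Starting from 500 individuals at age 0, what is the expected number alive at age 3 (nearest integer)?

Expected survivors = N0 · l_3 = 500 × 0.30 = 150 → 150

150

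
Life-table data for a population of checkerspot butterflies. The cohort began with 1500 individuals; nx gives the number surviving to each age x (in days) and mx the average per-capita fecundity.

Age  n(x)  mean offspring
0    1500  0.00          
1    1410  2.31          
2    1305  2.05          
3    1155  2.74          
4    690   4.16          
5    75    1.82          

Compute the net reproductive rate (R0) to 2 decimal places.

8.07

lx = nx/n0 = nx/1500: 1, 0.94, 0.87, 0.77, 0.46, 0.05
lx·mx by age: 0, 2.1714, 1.7835, 2.1098, 1.9136, 0.091
R0 = Σ lx·mx = 8.0693 → 8.07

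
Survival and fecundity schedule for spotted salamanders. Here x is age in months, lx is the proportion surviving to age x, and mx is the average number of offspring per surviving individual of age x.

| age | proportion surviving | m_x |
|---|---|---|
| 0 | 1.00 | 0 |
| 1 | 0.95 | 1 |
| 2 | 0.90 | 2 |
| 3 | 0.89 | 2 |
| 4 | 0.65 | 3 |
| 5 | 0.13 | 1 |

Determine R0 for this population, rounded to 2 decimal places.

lx·mx by age: 0, 0.95, 1.8, 1.78, 1.95, 0.13
R0 = Σ lx·mx = 6.61 → 6.61

6.61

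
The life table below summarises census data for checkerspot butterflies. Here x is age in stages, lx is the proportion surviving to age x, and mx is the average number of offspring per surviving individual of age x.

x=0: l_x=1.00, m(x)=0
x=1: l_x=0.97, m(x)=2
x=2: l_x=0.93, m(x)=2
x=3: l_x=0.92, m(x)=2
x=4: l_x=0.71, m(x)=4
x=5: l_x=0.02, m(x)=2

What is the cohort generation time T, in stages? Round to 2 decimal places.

lx·mx: 0, 1.94, 1.86, 1.84, 2.84, 0.04 → R0 = 8.52
x·lx·mx: 0, 1.94, 3.72, 5.52, 11.36, 0.2 → Σ = 22.74
T = 22.74 / 8.52 = 2.669014… → 2.67

2.67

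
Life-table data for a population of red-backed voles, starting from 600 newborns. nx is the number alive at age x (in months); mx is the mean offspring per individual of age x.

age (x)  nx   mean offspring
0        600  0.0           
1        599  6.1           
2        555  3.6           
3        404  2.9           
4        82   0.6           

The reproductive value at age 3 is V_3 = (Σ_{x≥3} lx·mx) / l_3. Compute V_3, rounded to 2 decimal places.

3.02

lx = nx/n0 = nx/600: 1, 0.99833…, 0.925, 0.67333…, 0.13667…
lx·mx for x ≥ 3: 1.952667…, 0.082… → sum = 2.034667…
V_3 = 2.034667… / l_3 = 2.034667… / 0.673333… = 3.021782… → 3.02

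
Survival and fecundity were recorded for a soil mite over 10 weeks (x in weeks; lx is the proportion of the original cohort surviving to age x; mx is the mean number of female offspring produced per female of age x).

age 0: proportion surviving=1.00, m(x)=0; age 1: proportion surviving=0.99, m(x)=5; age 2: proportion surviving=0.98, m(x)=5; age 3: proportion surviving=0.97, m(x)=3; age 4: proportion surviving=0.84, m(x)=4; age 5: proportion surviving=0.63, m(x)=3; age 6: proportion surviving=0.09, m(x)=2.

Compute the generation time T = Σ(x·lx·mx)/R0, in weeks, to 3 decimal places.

2.609

lx·mx: 0, 4.95, 4.9, 2.91, 3.36, 1.89, 0.18 → R0 = 18.19
x·lx·mx: 0, 4.95, 9.8, 8.73, 13.44, 9.45, 1.08 → Σ = 47.45
T = 47.45 / 18.19 = 2.608576… → 2.609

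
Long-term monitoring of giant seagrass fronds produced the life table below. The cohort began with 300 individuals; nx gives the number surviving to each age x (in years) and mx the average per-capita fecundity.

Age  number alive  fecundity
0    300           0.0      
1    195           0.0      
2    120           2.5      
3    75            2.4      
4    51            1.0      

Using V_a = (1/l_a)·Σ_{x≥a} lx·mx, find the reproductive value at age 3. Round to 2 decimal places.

3.08

lx = nx/n0 = nx/300: 1, 0.65, 0.4, 0.25, 0.17
lx·mx for x ≥ 3: 0.6, 0.17 → sum = 0.77
V_3 = 0.77 / l_3 = 0.77 / 0.25 = 3.08 → 3.08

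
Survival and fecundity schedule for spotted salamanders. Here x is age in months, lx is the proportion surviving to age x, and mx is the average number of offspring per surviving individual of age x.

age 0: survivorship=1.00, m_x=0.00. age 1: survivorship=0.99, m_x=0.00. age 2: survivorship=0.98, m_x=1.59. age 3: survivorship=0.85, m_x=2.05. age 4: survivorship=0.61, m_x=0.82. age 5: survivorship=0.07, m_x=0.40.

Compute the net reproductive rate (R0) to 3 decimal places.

lx·mx by age: 0, 0, 1.5582, 1.7425, 0.5002, 0.028
R0 = Σ lx·mx = 3.8289 → 3.829

3.829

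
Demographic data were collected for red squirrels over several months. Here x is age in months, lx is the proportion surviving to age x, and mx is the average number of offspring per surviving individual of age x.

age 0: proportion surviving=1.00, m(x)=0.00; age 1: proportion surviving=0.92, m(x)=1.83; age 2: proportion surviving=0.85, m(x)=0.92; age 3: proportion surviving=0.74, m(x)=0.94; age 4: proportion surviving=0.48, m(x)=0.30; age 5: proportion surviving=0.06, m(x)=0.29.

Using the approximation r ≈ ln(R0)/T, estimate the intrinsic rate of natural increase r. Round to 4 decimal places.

R0 = Σ lx·mx = 0 + 1.6836 + 0.782 + 0.6956 + 0.144 + 0.0174 = 3.3226
Σ x·lx·mx = 5.9974; T = 5.9974/3.3226 = 1.80503…
r ≈ ln(R0)/T = ln(3.3226)/1.80503… = 0.665222… → 0.6652

0.6652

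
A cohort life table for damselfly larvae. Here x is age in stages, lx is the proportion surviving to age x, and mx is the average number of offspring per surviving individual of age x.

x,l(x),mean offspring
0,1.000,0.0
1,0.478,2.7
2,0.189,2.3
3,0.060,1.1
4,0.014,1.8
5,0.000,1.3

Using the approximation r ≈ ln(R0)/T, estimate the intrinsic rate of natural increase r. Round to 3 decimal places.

R0 = Σ lx·mx = 0 + 1.2906 + 0.4347 + 0.066 + 0.0252 + 0 = 1.8165
Σ x·lx·mx = 2.4588; T = 2.4588/1.8165 = 1.35359…
r ≈ ln(R0)/T = ln(1.8165)/1.35359… = 0.44098… → 0.441

0.441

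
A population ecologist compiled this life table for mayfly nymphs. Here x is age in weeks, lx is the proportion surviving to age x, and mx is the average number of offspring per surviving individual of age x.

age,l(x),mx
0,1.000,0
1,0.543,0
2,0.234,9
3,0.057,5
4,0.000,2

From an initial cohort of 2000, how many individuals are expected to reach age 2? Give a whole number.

Expected survivors = N0 · l_2 = 2000 × 0.234 = 468 → 468

468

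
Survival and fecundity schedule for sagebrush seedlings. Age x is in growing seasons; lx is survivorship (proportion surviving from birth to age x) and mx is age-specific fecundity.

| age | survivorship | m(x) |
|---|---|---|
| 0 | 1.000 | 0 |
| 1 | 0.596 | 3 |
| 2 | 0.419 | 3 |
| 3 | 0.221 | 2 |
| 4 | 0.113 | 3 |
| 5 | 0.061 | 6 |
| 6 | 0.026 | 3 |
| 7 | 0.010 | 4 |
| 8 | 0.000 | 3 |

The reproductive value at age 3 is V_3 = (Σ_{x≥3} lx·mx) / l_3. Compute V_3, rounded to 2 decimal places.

lx·mx for x ≥ 3: 0.442, 0.339, 0.366, 0.078, 0.04, 0 → sum = 1.265
V_3 = 1.265 / l_3 = 1.265 / 0.221 = 5.723982… → 5.72

5.72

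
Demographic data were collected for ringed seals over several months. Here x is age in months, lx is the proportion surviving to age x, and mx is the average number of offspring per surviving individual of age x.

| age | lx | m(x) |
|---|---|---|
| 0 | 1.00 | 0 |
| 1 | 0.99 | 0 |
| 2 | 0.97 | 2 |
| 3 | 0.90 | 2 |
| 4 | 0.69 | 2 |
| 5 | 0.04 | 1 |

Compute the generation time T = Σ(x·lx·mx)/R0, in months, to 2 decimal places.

2.91

lx·mx: 0, 0, 1.94, 1.8, 1.38, 0.04 → R0 = 5.16
x·lx·mx: 0, 0, 3.88, 5.4, 5.52, 0.2 → Σ = 15
T = 15 / 5.16 = 2.906977… → 2.91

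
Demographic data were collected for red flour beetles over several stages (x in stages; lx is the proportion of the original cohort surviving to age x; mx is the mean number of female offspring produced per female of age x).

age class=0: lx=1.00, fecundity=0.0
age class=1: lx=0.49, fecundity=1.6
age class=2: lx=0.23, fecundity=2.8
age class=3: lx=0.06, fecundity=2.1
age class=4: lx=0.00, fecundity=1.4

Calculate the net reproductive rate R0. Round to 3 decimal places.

lx·mx by age: 0, 0.784, 0.644, 0.126, 0
R0 = Σ lx·mx = 1.554 → 1.554

1.554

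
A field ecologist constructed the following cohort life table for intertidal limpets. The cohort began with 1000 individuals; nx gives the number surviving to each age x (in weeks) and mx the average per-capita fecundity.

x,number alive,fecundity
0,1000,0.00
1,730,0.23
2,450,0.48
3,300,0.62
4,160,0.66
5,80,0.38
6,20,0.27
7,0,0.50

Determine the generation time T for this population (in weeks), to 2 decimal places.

lx = nx/n0 = nx/1000: 1, 0.73, 0.45, 0.3, 0.16, 0.08, 0.02, 0
lx·mx: 0, 0.1679, 0.216, 0.186, 0.1056, 0.0304, 0.0054, 0 → R0 = 0.7113
x·lx·mx: 0, 0.1679, 0.432, 0.558, 0.4224, 0.152, 0.0324, 0 → Σ = 1.7647
T = 1.7647 / 0.7113 = 2.48095… → 2.48

2.48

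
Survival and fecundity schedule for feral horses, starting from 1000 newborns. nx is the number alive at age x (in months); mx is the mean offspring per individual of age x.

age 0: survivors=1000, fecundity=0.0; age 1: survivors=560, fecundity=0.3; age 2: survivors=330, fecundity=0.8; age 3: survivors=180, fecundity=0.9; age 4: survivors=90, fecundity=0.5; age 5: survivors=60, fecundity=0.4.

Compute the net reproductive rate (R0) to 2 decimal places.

lx = nx/n0 = nx/1000: 1, 0.56, 0.33, 0.18, 0.09, 0.06
lx·mx by age: 0, 0.168, 0.264, 0.162, 0.045, 0.024
R0 = Σ lx·mx = 0.663 → 0.66

0.66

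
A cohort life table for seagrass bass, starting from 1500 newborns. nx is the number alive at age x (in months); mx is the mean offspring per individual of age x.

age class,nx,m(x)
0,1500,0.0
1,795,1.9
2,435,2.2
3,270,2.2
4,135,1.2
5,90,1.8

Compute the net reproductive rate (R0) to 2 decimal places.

lx = nx/n0 = nx/1500: 1, 0.53, 0.29, 0.18, 0.09, 0.06
lx·mx by age: 0, 1.007, 0.638, 0.396, 0.108, 0.108
R0 = Σ lx·mx = 2.257 → 2.26

2.26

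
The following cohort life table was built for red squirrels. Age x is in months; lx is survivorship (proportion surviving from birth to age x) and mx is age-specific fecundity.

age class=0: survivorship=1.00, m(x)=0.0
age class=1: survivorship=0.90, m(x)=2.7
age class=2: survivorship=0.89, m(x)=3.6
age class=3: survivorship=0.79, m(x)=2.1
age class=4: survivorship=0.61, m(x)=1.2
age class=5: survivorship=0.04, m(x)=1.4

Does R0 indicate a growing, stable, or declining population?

R0 = Σ lx·mx = 0 + 2.43 + 3.204 + 1.659 + 0.732 + 0.056 = 8.081
R0 > 1, so the population is growing.

growing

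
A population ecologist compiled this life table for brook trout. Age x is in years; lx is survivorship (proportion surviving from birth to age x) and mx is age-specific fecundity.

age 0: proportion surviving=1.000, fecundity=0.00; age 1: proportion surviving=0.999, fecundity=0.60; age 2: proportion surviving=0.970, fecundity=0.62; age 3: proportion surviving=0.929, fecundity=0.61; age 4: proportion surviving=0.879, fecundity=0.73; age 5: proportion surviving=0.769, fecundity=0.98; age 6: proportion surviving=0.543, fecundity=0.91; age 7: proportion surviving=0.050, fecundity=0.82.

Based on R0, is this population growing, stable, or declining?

R0 = Σ lx·mx = 0 + 0.5994 + 0.6014 + 0.56669 + 0.64167 + 0.75362 + 0.49413 + 0.041 = 3.69791
R0 > 1, so the population is growing.

growing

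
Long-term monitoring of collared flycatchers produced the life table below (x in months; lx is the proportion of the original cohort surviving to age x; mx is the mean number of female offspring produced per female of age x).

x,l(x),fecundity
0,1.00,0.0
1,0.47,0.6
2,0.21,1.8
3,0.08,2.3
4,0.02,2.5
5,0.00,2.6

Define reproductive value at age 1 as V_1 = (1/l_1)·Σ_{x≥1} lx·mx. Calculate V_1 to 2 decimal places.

lx·mx for x ≥ 1: 0.282, 0.378, 0.184, 0.05, 0 → sum = 0.894
V_1 = 0.894 / l_1 = 0.894 / 0.47 = 1.902128… → 1.90

1.90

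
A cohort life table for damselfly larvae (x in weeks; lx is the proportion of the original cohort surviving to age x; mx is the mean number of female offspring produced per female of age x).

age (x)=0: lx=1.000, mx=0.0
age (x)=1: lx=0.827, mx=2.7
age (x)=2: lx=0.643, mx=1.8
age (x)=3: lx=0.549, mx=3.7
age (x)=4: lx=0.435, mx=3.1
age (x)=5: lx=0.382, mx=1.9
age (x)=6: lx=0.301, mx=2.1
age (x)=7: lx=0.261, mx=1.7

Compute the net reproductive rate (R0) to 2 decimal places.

8.57

lx·mx by age: 0, 2.2329, 1.1574, 2.0313, 1.3485, 0.7258, 0.6321, 0.4437
R0 = Σ lx·mx = 8.5717 → 8.57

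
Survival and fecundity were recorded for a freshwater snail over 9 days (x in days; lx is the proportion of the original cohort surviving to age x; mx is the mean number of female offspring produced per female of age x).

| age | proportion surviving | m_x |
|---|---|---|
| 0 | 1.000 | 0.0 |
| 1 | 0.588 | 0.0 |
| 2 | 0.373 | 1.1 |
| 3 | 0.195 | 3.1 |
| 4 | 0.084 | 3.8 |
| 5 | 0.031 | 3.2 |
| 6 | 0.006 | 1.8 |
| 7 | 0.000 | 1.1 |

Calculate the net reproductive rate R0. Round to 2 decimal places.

lx·mx by age: 0, 0, 0.4103, 0.6045, 0.3192, 0.0992, 0.0108, 0
R0 = Σ lx·mx = 1.444 → 1.44

1.44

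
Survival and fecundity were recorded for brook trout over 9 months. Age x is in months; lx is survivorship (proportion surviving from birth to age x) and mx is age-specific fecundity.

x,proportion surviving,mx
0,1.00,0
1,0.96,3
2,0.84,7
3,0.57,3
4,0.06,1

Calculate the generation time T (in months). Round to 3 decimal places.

1.900

lx·mx: 0, 2.88, 5.88, 1.71, 0.06 → R0 = 10.53
x·lx·mx: 0, 2.88, 11.76, 5.13, 0.24 → Σ = 20.01
T = 20.01 / 10.53 = 1.900285… → 1.900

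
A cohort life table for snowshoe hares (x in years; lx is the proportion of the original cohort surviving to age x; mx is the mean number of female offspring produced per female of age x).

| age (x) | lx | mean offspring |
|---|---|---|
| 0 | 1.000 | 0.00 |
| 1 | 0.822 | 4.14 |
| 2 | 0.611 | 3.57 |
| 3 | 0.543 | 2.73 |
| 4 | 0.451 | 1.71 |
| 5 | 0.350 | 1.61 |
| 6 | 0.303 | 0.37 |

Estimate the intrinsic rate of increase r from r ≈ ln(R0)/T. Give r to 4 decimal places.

R0 = Σ lx·mx = 0 + 3.40308 + 2.18127 + 1.48239 + 0.77121 + 0.5635 + 0.11211 = 8.51356
Σ x·lx·mx = 18.78779; T = 18.78779/8.51356 = 2.20681…
r ≈ ln(R0)/T = ln(8.51356)/2.20681… = 0.970479… → 0.9705

0.9705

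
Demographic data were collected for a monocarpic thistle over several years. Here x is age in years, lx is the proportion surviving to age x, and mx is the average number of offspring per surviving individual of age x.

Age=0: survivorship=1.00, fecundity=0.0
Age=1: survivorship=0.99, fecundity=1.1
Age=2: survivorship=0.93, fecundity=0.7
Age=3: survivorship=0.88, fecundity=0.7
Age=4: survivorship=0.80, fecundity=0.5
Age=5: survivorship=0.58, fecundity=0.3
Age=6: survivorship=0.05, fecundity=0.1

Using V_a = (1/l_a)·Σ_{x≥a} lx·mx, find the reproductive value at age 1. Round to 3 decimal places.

2.965

lx·mx for x ≥ 1: 1.089, 0.651, 0.616, 0.4, 0.174, 0.005 → sum = 2.935
V_1 = 2.935 / l_1 = 2.935 / 0.99 = 2.964646… → 2.965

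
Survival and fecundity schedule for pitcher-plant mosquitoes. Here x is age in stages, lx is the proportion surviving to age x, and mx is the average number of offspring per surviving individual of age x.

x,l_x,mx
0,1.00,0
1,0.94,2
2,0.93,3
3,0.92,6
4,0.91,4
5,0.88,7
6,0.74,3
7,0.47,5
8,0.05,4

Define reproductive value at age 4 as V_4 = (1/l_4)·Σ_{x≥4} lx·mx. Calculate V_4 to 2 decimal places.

lx·mx for x ≥ 4: 3.64, 6.16, 2.22, 2.35, 0.2 → sum = 14.57
V_4 = 14.57 / l_4 = 14.57 / 0.91 = 16.010989… → 16.01

16.01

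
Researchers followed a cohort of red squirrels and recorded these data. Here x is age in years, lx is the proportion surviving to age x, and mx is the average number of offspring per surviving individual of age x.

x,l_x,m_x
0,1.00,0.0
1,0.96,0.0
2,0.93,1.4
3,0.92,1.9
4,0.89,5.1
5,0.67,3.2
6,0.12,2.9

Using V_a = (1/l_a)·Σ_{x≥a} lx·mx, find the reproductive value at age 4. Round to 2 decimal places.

lx·mx for x ≥ 4: 4.539, 2.144, 0.348 → sum = 7.031
V_4 = 7.031 / l_4 = 7.031 / 0.89 = 7.9 → 7.90

7.90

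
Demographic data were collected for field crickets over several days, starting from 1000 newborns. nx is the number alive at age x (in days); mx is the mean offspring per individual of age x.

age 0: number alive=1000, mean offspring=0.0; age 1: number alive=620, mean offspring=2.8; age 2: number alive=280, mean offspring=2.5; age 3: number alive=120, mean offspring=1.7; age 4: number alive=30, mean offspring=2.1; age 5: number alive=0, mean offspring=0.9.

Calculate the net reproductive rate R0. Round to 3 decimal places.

lx = nx/n0 = nx/1000: 1, 0.62, 0.28, 0.12, 0.03, 0
lx·mx by age: 0, 1.736, 0.7, 0.204, 0.063, 0
R0 = Σ lx·mx = 2.703 → 2.703

2.703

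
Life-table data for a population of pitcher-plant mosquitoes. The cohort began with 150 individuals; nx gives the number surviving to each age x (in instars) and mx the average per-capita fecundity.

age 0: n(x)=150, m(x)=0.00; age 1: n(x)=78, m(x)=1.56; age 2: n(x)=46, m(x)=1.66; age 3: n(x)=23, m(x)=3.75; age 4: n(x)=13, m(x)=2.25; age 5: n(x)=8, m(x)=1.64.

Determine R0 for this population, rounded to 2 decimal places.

lx = nx/n0 = nx/150: 1, 0.52, 0.30667…, 0.15333…, 0.08667…, 0.05333…
lx·mx by age: 0, 0.8112, 0.509067…, 0.575…, 0.195…, 0.087467…
R0 = Σ lx·mx = 2.177733… → 2.18

2.18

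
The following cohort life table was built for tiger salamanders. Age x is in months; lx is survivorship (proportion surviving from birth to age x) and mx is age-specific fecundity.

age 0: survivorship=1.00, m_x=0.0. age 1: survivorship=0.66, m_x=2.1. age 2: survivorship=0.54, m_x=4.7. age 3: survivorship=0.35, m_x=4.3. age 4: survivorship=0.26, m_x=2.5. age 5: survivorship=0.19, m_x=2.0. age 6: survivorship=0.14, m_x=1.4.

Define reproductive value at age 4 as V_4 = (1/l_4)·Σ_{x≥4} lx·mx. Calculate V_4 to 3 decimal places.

lx·mx for x ≥ 4: 0.65, 0.38, 0.196 → sum = 1.226
V_4 = 1.226 / l_4 = 1.226 / 0.26 = 4.715385… → 4.715

4.715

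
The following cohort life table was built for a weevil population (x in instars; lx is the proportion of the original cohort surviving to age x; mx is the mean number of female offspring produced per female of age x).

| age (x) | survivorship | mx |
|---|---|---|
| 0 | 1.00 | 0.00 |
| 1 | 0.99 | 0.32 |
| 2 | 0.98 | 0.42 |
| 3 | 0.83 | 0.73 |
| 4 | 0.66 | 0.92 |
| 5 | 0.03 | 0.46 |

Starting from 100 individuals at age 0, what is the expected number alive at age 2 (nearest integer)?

Expected survivors = N0 · l_2 = 100 × 0.98 = 98 → 98

98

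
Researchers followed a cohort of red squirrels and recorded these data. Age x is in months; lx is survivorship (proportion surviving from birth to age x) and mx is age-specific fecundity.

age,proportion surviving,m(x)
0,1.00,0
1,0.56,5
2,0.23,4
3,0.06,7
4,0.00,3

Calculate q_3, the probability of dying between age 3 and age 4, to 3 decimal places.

q_3 = (l_3 − l_4) / l_3 = (0.06 − 0) / 0.06
     = 0.06 / 0.06 = 1 → 1.000

1.000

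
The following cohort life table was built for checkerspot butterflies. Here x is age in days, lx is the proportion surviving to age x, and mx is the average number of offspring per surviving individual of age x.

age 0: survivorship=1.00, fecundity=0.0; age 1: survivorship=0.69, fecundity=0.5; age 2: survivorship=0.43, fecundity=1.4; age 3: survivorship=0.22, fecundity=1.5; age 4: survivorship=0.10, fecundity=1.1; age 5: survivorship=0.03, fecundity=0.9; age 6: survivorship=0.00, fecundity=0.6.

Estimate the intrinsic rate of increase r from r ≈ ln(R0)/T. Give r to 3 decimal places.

0.157

R0 = Σ lx·mx = 0 + 0.345 + 0.602 + 0.33 + 0.11 + 0.027 + 0 = 1.414
Σ x·lx·mx = 3.114; T = 3.114/1.414 = 2.20226…
r ≈ ln(R0)/T = ln(1.414)/2.20226… = 0.1573… → 0.157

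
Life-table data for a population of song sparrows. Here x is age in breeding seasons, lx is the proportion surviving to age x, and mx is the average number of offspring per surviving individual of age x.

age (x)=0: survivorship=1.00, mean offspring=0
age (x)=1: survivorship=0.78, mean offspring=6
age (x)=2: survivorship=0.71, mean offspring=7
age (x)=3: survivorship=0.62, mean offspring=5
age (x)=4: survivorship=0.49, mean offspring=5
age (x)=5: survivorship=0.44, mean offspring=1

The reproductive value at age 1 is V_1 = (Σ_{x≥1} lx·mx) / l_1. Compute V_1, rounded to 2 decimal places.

lx·mx for x ≥ 1: 4.68, 4.97, 3.1, 2.45, 0.44 → sum = 15.64
V_1 = 15.64 / l_1 = 15.64 / 0.78 = 20.051282… → 20.05

20.05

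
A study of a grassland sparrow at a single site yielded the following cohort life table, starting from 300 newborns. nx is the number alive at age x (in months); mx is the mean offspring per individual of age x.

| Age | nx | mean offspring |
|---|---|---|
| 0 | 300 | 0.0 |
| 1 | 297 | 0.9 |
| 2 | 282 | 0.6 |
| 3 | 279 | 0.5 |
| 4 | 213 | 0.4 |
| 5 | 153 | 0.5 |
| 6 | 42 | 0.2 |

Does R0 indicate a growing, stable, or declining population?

lx = nx/n0 = nx/300: 1, 0.99, 0.94, 0.93, 0.71, 0.51, 0.14
R0 = Σ lx·mx = 0 + 0.891 + 0.564 + 0.465 + 0.284 + 0.255 + 0.028 = 2.487
R0 > 1, so the population is growing.

growing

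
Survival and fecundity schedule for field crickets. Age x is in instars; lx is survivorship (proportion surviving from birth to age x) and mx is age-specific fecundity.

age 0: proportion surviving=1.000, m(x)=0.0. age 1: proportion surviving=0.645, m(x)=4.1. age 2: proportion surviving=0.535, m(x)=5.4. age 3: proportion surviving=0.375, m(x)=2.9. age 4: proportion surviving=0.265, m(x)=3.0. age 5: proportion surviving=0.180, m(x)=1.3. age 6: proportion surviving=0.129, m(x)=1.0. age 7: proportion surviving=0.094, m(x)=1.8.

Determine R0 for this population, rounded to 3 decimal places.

7.948

lx·mx by age: 0, 2.6445, 2.889, 1.0875, 0.795, 0.234, 0.129, 0.1692
R0 = Σ lx·mx = 7.9482 → 7.948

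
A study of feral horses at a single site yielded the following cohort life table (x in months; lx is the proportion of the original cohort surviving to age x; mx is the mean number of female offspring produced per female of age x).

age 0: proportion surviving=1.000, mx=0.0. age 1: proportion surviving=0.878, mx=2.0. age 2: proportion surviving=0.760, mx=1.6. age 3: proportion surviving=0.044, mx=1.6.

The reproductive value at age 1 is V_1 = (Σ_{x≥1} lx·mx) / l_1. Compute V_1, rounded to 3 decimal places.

lx·mx for x ≥ 1: 1.756, 1.216, 0.0704 → sum = 3.0424
V_1 = 3.0424 / l_1 = 3.0424 / 0.878 = 3.465148… → 3.465

3.465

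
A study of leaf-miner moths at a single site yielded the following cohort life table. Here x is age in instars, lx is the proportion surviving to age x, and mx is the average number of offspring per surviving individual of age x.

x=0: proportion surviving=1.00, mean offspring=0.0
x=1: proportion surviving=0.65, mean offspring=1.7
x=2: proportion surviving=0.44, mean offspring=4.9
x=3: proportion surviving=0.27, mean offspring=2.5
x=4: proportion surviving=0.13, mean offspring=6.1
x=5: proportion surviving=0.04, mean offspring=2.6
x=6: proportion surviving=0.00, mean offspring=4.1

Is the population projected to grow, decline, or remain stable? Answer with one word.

growing

R0 = Σ lx·mx = 0 + 1.105 + 2.156 + 0.675 + 0.793 + 0.104 + 0 = 4.833
R0 > 1, so the population is growing.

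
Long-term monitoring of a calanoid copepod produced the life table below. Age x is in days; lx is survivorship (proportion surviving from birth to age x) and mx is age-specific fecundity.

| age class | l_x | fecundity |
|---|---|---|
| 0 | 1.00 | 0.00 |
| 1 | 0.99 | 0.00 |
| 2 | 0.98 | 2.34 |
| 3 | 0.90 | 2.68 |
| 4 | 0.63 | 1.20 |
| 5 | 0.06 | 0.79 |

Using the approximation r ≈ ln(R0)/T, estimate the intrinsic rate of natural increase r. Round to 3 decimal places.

R0 = Σ lx·mx = 0 + 0 + 2.2932 + 2.412 + 0.756 + 0.0474 = 5.5086
Σ x·lx·mx = 15.0834; T = 15.0834/5.5086 = 2.73815…
r ≈ ln(R0)/T = ln(5.5086)/2.73815… = 0.62316… → 0.623

0.623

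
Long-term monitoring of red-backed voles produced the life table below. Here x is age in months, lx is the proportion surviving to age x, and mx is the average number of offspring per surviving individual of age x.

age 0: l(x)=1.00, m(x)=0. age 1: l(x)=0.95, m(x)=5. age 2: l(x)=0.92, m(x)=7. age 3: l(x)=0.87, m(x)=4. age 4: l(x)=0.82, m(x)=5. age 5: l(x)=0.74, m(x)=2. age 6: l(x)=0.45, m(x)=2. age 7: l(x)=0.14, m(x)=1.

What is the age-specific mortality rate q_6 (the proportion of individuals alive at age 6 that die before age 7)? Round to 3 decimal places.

q_6 = (l_6 − l_7) / l_6 = (0.45 − 0.14) / 0.45
     = 0.31 / 0.45 = 0.688889… → 0.689

0.689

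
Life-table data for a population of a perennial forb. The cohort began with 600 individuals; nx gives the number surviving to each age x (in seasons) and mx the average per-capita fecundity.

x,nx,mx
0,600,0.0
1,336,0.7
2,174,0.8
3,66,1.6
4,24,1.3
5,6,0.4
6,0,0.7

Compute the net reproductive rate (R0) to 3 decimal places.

0.856

lx = nx/n0 = nx/600: 1, 0.56, 0.29, 0.11, 0.04, 0.01, 0
lx·mx by age: 0, 0.392, 0.232, 0.176, 0.052, 0.004, 0
R0 = Σ lx·mx = 0.856 → 0.856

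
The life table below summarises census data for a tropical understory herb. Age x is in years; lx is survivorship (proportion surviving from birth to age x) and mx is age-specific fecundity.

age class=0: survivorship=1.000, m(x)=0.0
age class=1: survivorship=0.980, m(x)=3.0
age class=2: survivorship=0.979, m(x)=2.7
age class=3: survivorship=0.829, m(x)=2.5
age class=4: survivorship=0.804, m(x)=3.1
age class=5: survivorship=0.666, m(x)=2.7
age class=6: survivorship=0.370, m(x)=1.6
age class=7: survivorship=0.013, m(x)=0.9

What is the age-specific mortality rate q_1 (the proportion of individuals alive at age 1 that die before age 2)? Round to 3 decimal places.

0.001

q_1 = (l_1 − l_2) / l_1 = (0.98 − 0.979) / 0.98
     = 0.001 / 0.98 = 0.00102… → 0.001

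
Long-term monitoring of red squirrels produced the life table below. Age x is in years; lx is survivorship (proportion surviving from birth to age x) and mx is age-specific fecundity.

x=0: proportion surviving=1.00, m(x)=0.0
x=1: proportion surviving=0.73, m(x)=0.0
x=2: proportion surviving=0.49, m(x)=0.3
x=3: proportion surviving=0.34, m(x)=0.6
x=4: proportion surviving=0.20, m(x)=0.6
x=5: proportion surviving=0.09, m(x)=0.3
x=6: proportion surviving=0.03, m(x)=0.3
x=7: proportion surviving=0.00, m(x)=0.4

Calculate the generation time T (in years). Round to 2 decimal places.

3.11

lx·mx: 0, 0, 0.147, 0.204, 0.12, 0.027, 0.009, 0 → R0 = 0.507
x·lx·mx: 0, 0, 0.294, 0.612, 0.48, 0.135, 0.054, 0 → Σ = 1.575
T = 1.575 / 0.507 = 3.106509… → 3.11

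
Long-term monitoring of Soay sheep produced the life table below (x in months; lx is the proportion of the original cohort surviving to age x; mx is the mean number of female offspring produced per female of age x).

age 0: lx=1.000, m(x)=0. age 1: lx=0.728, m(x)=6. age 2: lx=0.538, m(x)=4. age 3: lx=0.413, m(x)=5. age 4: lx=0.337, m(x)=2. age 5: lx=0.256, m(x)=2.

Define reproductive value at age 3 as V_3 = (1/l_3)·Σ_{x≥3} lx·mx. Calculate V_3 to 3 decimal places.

7.872

lx·mx for x ≥ 3: 2.065, 0.674, 0.512 → sum = 3.251
V_3 = 3.251 / l_3 = 3.251 / 0.413 = 7.871671… → 7.872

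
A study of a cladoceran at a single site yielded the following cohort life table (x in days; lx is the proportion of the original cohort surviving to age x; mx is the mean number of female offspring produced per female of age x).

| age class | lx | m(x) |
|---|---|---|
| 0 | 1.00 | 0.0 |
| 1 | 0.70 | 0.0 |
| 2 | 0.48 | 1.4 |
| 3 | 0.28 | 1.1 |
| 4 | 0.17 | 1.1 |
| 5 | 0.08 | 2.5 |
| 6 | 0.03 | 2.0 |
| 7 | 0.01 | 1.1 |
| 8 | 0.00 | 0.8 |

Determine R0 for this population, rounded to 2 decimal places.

lx·mx by age: 0, 0, 0.672, 0.308, 0.187, 0.2, 0.06, 0.011, 0
R0 = Σ lx·mx = 1.438 → 1.44

1.44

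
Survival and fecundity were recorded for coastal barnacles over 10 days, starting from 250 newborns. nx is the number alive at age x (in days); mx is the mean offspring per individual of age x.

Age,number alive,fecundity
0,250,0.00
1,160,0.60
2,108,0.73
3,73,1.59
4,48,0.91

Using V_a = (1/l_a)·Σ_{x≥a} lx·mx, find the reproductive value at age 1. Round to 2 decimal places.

lx = nx/n0 = nx/250: 1, 0.64, 0.432, 0.292, 0.192
lx·mx for x ≥ 1: 0.384, 0.31536, 0.46428, 0.17472 → sum = 1.33836
V_1 = 1.33836 / l_1 = 1.33836 / 0.64 = 2.091188… → 2.09

2.09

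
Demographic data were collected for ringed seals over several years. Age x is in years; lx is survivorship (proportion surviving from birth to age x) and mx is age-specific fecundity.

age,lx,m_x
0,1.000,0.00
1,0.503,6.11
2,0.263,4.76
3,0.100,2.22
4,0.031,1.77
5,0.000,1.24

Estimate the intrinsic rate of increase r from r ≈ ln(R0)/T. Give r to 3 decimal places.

1.087

R0 = Σ lx·mx = 0 + 3.07333 + 1.25188 + 0.222 + 0.05487 + 0 = 4.60208
Σ x·lx·mx = 6.46257; T = 6.46257/4.60208 = 1.40427…
r ≈ ln(R0)/T = ln(4.60208)/1.40427… = 1.08705… → 1.087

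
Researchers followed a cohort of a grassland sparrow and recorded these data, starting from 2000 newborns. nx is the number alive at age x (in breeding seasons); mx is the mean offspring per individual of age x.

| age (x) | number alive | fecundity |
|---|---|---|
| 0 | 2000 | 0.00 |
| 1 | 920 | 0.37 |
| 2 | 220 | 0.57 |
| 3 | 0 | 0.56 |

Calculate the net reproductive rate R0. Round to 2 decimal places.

0.23

lx = nx/n0 = nx/2000: 1, 0.46, 0.11, 0
lx·mx by age: 0, 0.1702, 0.0627, 0
R0 = Σ lx·mx = 0.2329 → 0.23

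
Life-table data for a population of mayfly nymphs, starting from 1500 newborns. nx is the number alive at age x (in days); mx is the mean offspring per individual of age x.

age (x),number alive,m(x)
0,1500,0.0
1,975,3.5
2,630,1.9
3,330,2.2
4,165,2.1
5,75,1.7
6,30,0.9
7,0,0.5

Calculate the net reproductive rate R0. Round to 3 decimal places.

3.891

lx = nx/n0 = nx/1500: 1, 0.65, 0.42, 0.22, 0.11, 0.05, 0.02, 0
lx·mx by age: 0, 2.275, 0.798, 0.484, 0.231, 0.085, 0.018, 0
R0 = Σ lx·mx = 3.891 → 3.891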